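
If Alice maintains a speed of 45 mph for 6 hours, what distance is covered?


Use the formula: distance = speed x time
Speed = 45 mph, Time = 6 hours
45 x 6 = 270 miles

270 miles


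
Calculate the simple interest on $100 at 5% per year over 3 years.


Use the formula I = P x R x T / 100
P x R x T = 100 x 5 x 3 = 1500
I = 1500 / 100 = $15

$15


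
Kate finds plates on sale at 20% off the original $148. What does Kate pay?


Calculate the discount amount:
20% of $148 = $29.60
Subtract from original:
$148 - $29.60 = $118.40

$118.40


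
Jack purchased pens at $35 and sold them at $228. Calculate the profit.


Selling price = $228
Cost price = $35
Profit = selling price - cost price:
Profit = $228 - $35 = $193

$193


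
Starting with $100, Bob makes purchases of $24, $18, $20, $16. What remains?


Add up expenses:
$24 + $18 + $20 + $16 = $78
Subtract from budget:
$100 - $78 = $22

$22


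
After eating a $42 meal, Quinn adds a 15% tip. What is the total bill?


Calculate the tip:
15% of $42 = $6.30
Add tip to meal cost:
$42 + $6.30 = $48.30

$48.30


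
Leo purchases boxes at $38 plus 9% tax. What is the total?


Calculate the tax:
9% of $38 = $3.42
Add tax to price:
$38 + $3.42 = $41.42

$41.42


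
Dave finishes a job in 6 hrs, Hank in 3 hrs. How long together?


Dave's rate: 1/6 of the job per hour
Hank's rate: 1/3 of the job per hour
Combined rate: 1/6 + 1/3 = 1/2 per hour
Time = 1 / (1/2) = 2 hours

2 hours


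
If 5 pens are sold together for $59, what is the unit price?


Total cost: $59
Number of items: 5
Unit price: $59 / 5 = $11.80

$11.80


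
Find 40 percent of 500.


Convert percentage to decimal:
40% = 0.4
Multiply:
500 x 0.4 = 200

200


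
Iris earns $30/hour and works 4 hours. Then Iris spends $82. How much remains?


Calculate earnings:
4 x $30 = $120
Subtract spending:
$120 - $82 = $38

$38


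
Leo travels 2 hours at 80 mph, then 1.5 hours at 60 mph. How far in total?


Leg 1 distance:
80 x 2 = 160 miles
Leg 2 distance:
60 x 1.5 = 90 miles
Total distance:
160 + 90 = 250 miles

250 miles


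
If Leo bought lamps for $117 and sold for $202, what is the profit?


Selling price = $202
Cost price = $117
Profit = selling price - cost price:
Profit = $202 - $117 = $85

$85


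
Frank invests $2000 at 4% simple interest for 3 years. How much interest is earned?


Use the formula I = P x R x T / 100
P x R x T = 2000 x 4 x 3 = 24000
I = 24000 / 100 = $240

$240


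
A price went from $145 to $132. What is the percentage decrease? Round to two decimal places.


Find the absolute change:
|132 - 145| = 13
Divide by original and multiply by 100:
13 / 145 x 100 = 8.9655...% ≈ 8.97%

8.97%


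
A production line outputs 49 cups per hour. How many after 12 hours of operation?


Production rate: 49 cups per hour
Time: 12 hours
Total: 49 x 12 = 588 cups

588 cups


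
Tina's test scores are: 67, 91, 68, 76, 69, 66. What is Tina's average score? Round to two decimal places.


Add the scores:
67 + 91 + 68 + 76 + 69 + 66 = 437
Divide by the number of tests:
437 / 6 = 72.8333... ≈ 72.83

72.83


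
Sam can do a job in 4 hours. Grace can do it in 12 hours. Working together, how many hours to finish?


Sam's rate: 1/4 of the job per hour
Grace's rate: 1/12 of the job per hour
Combined rate: 1/4 + 1/12 = 1/3 per hour
Time = 1 / (1/3) = 3 hours

3 hours


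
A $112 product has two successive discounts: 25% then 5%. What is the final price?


First discount:
25% of $112 = $28
Price after first discount:
$112 - $28 = $84
Second discount:
5% of $84 = $4.20
Final price:
$84 - $4.20 = $79.80

$79.80


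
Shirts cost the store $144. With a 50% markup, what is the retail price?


Calculate the markup amount:
50% of $144 = $72
Add to cost:
$144 + $72 = $216

$216


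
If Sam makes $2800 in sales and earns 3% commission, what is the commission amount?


Convert rate to decimal:
3% = 0.03
Multiply by sales:
$2800 x 0.03 = $84

$84


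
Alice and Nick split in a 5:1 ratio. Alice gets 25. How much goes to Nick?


Find the multiplier:
25 / 5 = 5
Apply to Nick's share:
1 x 5 = 5

5


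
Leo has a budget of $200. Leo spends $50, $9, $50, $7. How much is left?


Add up expenses:
$50 + $9 + $50 + $7 = $116
Subtract from budget:
$200 - $116 = $84

$84


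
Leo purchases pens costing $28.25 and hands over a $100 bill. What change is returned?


Start with the amount paid:
$100
Subtract the price:
$100 - $28.25 = $71.75

$71.75


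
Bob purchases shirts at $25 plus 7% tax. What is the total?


Calculate the tax:
7% of $25 = $1.75
Add tax to price:
$25 + $1.75 = $26.75

$26.75


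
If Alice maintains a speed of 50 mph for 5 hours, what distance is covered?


Use the formula: distance = speed x time
Speed = 50 mph, Time = 5 hours
50 x 5 = 250 miles

250 miles


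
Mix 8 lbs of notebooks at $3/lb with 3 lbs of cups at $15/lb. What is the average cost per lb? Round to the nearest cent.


Cost of notebooks:
8 x $3 = $24
Cost of cups:
3 x $15 = $45
Total cost: $24 + $45 = $69
Total weight: 11 lbs
Average: $69 / 11 = $6.2727... ≈ $6.27/lb

$6.27/lb


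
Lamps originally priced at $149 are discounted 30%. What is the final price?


Calculate the discount amount:
30% of $149 = $44.70
Subtract from original:
$149 - $44.70 = $104.30

$104.30


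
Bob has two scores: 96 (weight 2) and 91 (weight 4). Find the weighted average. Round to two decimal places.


Weighted sum:
2 x 96 + 4 x 91 = 556
Total weight:
2 + 4 = 6
Weighted average:
556 / 6 = 92.6666... ≈ 92.67

92.67


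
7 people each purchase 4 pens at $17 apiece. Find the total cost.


Cost per person:
4 x $17 = $68
Group total:
7 x $68 = $476

$476


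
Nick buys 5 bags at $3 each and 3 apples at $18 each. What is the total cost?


Cost of bags:
5 x $3 = $15
Cost of apples:
3 x $18 = $54
Add both:
$15 + $54 = $69

$69


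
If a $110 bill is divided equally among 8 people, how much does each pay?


Total bill: $110
Number of people: 8
Each pays: $110 / 8 = $13.75

$13.75


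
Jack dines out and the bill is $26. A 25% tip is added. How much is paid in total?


Calculate the tip:
25% of $26 = $6.50
Add tip to meal cost:
$26 + $6.50 = $32.50

$32.50


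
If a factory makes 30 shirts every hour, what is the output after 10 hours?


Production rate: 30 shirts per hour
Time: 10 hours
Total: 30 x 10 = 300 shirts

300 shirts


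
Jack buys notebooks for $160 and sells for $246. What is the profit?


Selling price = $246
Cost price = $160
Profit = selling price - cost price:
Profit = $246 - $160 = $86

$86


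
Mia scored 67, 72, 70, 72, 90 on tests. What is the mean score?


Add the scores:
67 + 72 + 70 + 72 + 90 = 371
Divide by the number of tests:
371 / 5 = 74.2

74.2


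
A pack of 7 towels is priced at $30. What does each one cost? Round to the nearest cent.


Total cost: $30
Number of items: 7
Unit price: $30 / 7 = $4.2857... ≈ $4.29

$4.29


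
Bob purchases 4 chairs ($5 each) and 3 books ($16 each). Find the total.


Cost of chairs:
4 x $5 = $20
Cost of books:
3 x $16 = $48
Add both:
$20 + $48 = $68

$68


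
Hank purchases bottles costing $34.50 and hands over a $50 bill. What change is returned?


Start with the amount paid:
$50
Subtract the price:
$50 - $34.50 = $15.50

$15.50


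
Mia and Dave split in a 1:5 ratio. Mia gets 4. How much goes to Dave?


Find the multiplier:
4 / 1 = 4
Apply to Dave's share:
5 x 4 = 20

20


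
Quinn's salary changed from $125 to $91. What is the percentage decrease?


Find the absolute change:
|91 - 125| = 34
Divide by original and multiply by 100:
34 / 125 x 100 = 27.2%

27.2%


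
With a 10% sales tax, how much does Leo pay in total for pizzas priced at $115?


Calculate the tax:
10% of $115 = $11.50
Add tax to price:
$115 + $11.50 = $126.50

$126.50


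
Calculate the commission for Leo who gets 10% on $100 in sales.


Convert rate to decimal:
10% = 0.1
Multiply by sales:
$100 x 0.1 = $10

$10


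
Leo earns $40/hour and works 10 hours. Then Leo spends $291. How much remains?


Calculate earnings:
10 x $40 = $400
Subtract spending:
$400 - $291 = $109

$109


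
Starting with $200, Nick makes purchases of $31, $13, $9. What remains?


Add up expenses:
$31 + $13 + $9 = $53
Subtract from budget:
$200 - $53 = $147

$147


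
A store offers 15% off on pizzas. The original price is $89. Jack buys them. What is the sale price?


Calculate the discount amount:
15% of $89 = $13.35
Subtract from original:
$89 - $13.35 = $75.65

$75.65


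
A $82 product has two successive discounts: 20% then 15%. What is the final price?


First discount:
20% of $82 = $16.40
Price after first discount:
$82 - $16.40 = $65.60
Second discount:
15% of $65.60 = $9.84
Final price:
$65.60 - $9.84 = $55.76

$55.76


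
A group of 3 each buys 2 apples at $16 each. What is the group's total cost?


Cost per person:
2 x $16 = $32
Group total:
3 x $32 = $96

$96


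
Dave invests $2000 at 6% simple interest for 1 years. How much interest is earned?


Use the formula I = P x R x T / 100
P x R x T = 2000 x 6 x 1 = 12000
I = 12000 / 100 = $120

$120


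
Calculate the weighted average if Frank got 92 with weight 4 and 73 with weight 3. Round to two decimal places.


Weighted sum:
4 x 92 + 3 x 73 = 587
Total weight:
4 + 3 = 7
Weighted average:
587 / 7 = 83.8571... ≈ 83.86

83.86


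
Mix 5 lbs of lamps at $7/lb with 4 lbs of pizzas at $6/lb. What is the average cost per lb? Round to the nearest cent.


Cost of lamps:
5 x $7 = $35
Cost of pizzas:
4 x $6 = $24
Total cost: $35 + $24 = $59
Total weight: 9 lbs
Average: $59 / 9 = $6.5555... ≈ $6.56/lb

$6.56/lb


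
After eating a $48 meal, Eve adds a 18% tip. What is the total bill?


Calculate the tip:
18% of $48 = $8.64
Add tip to meal cost:
$48 + $8.64 = $56.64

$56.64


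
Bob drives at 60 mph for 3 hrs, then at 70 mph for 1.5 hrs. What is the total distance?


Leg 1 distance:
60 x 3 = 180 miles
Leg 2 distance:
70 x 1.5 = 105 miles
Total distance:
180 + 105 = 285 miles

285 miles


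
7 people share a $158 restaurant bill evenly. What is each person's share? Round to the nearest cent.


Total bill: $158
Number of people: 7
Each pays: $158 / 7 = $22.5714... ≈ $22.57

$22.57


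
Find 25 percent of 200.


Convert percentage to decimal:
25% = 0.25
Multiply:
200 x 0.25 = 50

50


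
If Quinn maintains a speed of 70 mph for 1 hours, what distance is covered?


Use the formula: distance = speed x time
Speed = 70 mph, Time = 1 hours
70 x 1 = 70 miles

70 miles


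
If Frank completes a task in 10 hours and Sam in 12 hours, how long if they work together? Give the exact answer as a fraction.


Frank's rate: 1/10 of the job per hour
Sam's rate: 1/12 of the job per hour
Combined rate: 1/10 + 1/12 = 11/60 per hour
Time = 1 / (11/60) = 60/11 hours (≈ 5.45 hours)

60/11 hours


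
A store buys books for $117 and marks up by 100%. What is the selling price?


Calculate the markup amount:
100% of $117 = $117
Add to cost:
$117 + $117 = $234

$234


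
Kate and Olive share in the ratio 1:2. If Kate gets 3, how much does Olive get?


Find the multiplier:
3 / 1 = 3
Apply to Olive's share:
2 x 3 = 6

6


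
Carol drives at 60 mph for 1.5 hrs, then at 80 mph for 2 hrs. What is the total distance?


Leg 1 distance:
60 x 1.5 = 90 miles
Leg 2 distance:
80 x 2 = 160 miles
Total distance:
90 + 160 = 250 miles

250 miles


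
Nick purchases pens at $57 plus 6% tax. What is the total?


Calculate the tax:
6% of $57 = $3.42
Add tax to price:
$57 + $3.42 = $60.42

$60.42


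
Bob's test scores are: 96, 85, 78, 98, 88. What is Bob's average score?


Add the scores:
96 + 85 + 78 + 98 + 88 = 445
Divide by the number of tests:
445 / 5 = 89

89


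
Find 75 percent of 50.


Convert percentage to decimal:
75% = 0.75
Multiply:
50 x 0.75 = 37.5

37.5


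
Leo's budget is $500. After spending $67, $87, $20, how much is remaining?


Add up expenses:
$67 + $87 + $20 = $174
Subtract from budget:
$500 - $174 = $326

$326


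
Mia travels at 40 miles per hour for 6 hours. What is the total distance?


Use the formula: distance = speed x time
Speed = 40 mph, Time = 6 hours
40 x 6 = 240 miles

240 miles


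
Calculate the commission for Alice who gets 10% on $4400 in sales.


Convert rate to decimal:
10% = 0.1
Multiply by sales:
$4400 x 0.1 = $440

$440


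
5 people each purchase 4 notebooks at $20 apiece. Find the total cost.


Cost per person:
4 x $20 = $80
Group total:
5 x $80 = $400

$400


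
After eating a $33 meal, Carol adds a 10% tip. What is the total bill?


Calculate the tip:
10% of $33 = $3.30
Add tip to meal cost:
$33 + $3.30 = $36.30

$36.30


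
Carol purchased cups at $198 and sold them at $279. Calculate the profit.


Selling price = $279
Cost price = $198
Profit = selling price - cost price:
Profit = $279 - $198 = $81

$81


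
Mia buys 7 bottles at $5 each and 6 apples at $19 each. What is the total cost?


Cost of bottles:
7 x $5 = $35
Cost of apples:
6 x $19 = $114
Add both:
$35 + $114 = $149

$149


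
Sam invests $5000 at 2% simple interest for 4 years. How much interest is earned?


Use the formula I = P x R x T / 100
P x R x T = 5000 x 2 x 4 = 40000
I = 40000 / 100 = $400

$400


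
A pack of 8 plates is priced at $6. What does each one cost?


Total cost: $6
Number of items: 8
Unit price: $6 / 8 = $0.75

$0.75


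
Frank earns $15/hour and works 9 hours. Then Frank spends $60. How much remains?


Calculate earnings:
9 x $15 = $135
Subtract spending:
$135 - $60 = $75

$75


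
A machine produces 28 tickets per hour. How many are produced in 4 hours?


Production rate: 28 tickets per hour
Time: 4 hours
Total: 28 x 4 = 112 tickets

112 tickets


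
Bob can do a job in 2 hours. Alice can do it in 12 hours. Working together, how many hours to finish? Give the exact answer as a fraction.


Bob's rate: 1/2 of the job per hour
Alice's rate: 1/12 of the job per hour
Combined rate: 1/2 + 1/12 = 7/12 per hour
Time = 1 / (7/12) = 12/7 hours (≈ 1.71 hours)

12/7 hours


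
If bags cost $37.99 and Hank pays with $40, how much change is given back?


Start with the amount paid:
$40
Subtract the price:
$40 - $37.99 = $2.01

$2.01


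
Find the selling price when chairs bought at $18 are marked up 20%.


Calculate the markup amount:
20% of $18 = $3.60
Add to cost:
$18 + $3.60 = $21.60

$21.60


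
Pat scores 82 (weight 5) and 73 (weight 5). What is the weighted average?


Weighted sum:
5 x 82 + 5 x 73 = 775
Total weight:
5 + 5 = 10
Weighted average:
775 / 10 = 77.5

77.5


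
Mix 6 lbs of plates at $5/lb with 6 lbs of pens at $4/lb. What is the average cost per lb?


Cost of plates:
6 x $5 = $30
Cost of pens:
6 x $4 = $24
Total cost: $30 + $24 = $54
Total weight: 12 lbs
Average: $54 / 12 = $4.50/lb

$4.50/lb


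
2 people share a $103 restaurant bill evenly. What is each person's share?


Total bill: $103
Number of people: 2
Each pays: $103 / 2 = $51.50

$51.50


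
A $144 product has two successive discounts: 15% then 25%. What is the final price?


First discount:
15% of $144 = $21.60
Price after first discount:
$144 - $21.60 = $122.40
Second discount:
25% of $122.40 = $30.60
Final price:
$122.40 - $30.60 = $91.80

$91.80


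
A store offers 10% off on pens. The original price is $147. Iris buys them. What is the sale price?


Calculate the discount amount:
10% of $147 = $14.70
Subtract from original:
$147 - $14.70 = $132.30

$132.30


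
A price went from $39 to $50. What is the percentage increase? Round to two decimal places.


Find the absolute change:
|50 - 39| = 11
Divide by original and multiply by 100:
11 / 39 x 100 = 28.2051...% ≈ 28.21%

28.21%


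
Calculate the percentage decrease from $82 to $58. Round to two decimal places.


Find the absolute change:
|58 - 82| = 24
Divide by original and multiply by 100:
24 / 82 x 100 = 29.2682...% ≈ 29.27%

29.27%


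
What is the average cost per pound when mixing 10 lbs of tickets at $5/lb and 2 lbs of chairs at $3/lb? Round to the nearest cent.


Cost of tickets:
10 x $5 = $50
Cost of chairs:
2 x $3 = $6
Total cost: $50 + $6 = $56
Total weight: 12 lbs
Average: $56 / 12 = $4.6666... ≈ $4.67/lb

$4.67/lb


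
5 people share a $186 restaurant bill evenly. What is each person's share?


Total bill: $186
Number of people: 5
Each pays: $186 / 5 = $37.20

$37.20


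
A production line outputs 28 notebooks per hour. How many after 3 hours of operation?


Production rate: 28 notebooks per hour
Time: 3 hours
Total: 28 x 3 = 84 notebooks

84 notebooks


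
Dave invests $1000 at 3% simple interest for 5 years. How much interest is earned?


Use the formula I = P x R x T / 100
P x R x T = 1000 x 3 x 5 = 15000
I = 15000 / 100 = $150

$150


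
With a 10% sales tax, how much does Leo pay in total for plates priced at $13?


Calculate the tax:
10% of $13 = $1.30
Add tax to price:
$13 + $1.30 = $14.30

$14.30


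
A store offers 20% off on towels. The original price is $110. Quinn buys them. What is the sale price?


Calculate the discount amount:
20% of $110 = $22
Subtract from original:
$110 - $22 = $88

$88


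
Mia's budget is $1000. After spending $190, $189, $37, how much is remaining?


Add up expenses:
$190 + $189 + $37 = $416
Subtract from budget:
$1000 - $416 = $584

$584


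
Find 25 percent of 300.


Convert percentage to decimal:
25% = 0.25
Multiply:
300 x 0.25 = 75

75


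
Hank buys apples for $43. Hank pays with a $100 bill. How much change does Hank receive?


Start with the amount paid:
$100
Subtract the price:
$100 - $43 = $57

$57


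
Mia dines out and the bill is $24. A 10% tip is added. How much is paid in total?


Calculate the tip:
10% of $24 = $2.40
Add tip to meal cost:
$24 + $2.40 = $26.40

$26.40


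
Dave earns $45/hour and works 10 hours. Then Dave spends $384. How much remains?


Calculate earnings:
10 x $45 = $450
Subtract spending:
$450 - $384 = $66

$66


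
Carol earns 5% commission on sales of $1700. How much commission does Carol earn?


Convert rate to decimal:
5% = 0.05
Multiply by sales:
$1700 x 0.05 = $85

$85


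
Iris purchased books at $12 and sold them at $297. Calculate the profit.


Selling price = $297
Cost price = $12
Profit = selling price - cost price:
Profit = $297 - $12 = $285

$285


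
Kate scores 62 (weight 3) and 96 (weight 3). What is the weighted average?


Weighted sum:
3 x 62 + 3 x 96 = 474
Total weight:
3 + 3 = 6
Weighted average:
474 / 6 = 79

79


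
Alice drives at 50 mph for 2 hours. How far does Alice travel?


Use the formula: distance = speed x time
Speed = 50 mph, Time = 2 hours
50 x 2 = 100 miles

100 miles


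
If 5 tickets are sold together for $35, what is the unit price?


Total cost: $35
Number of items: 5
Unit price: $35 / 5 = $7

$7


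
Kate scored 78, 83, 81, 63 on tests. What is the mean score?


Add the scores:
78 + 83 + 81 + 63 = 305
Divide by the number of tests:
305 / 4 = 76.25

76.25


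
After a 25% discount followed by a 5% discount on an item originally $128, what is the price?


First discount:
25% of $128 = $32
Price after first discount:
$128 - $32 = $96
Second discount:
5% of $96 = $4.80
Final price:
$96 - $4.80 = $91.20

$91.20


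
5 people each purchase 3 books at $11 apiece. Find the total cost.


Cost per person:
3 x $11 = $33
Group total:
5 x $33 = $165

$165


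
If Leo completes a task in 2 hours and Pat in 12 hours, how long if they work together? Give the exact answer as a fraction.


Leo's rate: 1/2 of the job per hour
Pat's rate: 1/12 of the job per hour
Combined rate: 1/2 + 1/12 = 7/12 per hour
Time = 1 / (7/12) = 12/7 hours (≈ 1.71 hours)

12/7 hours


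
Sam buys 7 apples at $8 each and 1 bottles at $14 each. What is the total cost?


Cost of apples:
7 x $8 = $56
Cost of bottles:
1 x $14 = $14
Add both:
$56 + $14 = $70

$70


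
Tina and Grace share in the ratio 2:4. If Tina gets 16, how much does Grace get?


Find the multiplier:
16 / 2 = 8
Apply to Grace's share:
4 x 8 = 32

32


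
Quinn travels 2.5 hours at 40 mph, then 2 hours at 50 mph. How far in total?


Leg 1 distance:
40 x 2.5 = 100 miles
Leg 2 distance:
50 x 2 = 100 miles
Total distance:
100 + 100 = 200 miles

200 miles


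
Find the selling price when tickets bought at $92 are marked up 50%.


Calculate the markup amount:
50% of $92 = $46
Add to cost:
$92 + $46 = $138

$138


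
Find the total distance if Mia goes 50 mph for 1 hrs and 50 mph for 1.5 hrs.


Leg 1 distance:
50 x 1 = 50 miles
Leg 2 distance:
50 x 1.5 = 75 miles
Total distance:
50 + 75 = 125 miles

125 miles


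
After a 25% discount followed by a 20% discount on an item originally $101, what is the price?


First discount:
25% of $101 = $25.25
Price after first discount:
$101 - $25.25 = $75.75
Second discount:
20% of $75.75 = $15.15
Final price:
$75.75 - $15.15 = $60.60

$60.60


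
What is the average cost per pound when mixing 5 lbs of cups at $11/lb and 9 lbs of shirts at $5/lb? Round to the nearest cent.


Cost of cups:
5 x $11 = $55
Cost of shirts:
9 x $5 = $45
Total cost: $55 + $45 = $100
Total weight: 14 lbs
Average: $100 / 14 = $7.1428... ≈ $7.14/lb

$7.14/lb


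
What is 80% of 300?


Convert percentage to decimal:
80% = 0.8
Multiply:
300 x 0.8 = 240

240


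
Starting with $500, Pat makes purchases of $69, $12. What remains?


Add up expenses:
$69 + $12 = $81
Subtract from budget:
$500 - $81 = $419

$419


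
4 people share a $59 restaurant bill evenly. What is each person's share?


Total bill: $59
Number of people: 4
Each pays: $59 / 4 = $14.75

$14.75


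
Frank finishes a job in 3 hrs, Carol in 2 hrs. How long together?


Frank's rate: 1/3 of the job per hour
Carol's rate: 1/2 of the job per hour
Combined rate: 1/3 + 1/2 = 5/6 per hour
Time = 1 / (5/6) = 6/5 = 1.2 hours

1.2 hours


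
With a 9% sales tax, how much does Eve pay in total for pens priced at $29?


Calculate the tax:
9% of $29 = $2.61
Add tax to price:
$29 + $2.61 = $31.61

$31.61


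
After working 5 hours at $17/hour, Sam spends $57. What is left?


Calculate earnings:
5 x $17 = $85
Subtract spending:
$85 - $57 = $28

$28


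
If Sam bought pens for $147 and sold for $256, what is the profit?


Selling price = $256
Cost price = $147
Profit = selling price - cost price:
Profit = $256 - $147 = $109

$109


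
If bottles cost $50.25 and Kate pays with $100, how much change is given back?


Start with the amount paid:
$100
Subtract the price:
$100 - $50.25 = $49.75

$49.75


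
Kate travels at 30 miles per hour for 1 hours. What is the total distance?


Use the formula: distance = speed x time
Speed = 30 mph, Time = 1 hours
30 x 1 = 30 miles

30 miles


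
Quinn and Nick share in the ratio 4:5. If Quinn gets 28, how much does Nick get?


Find the multiplier:
28 / 4 = 7
Apply to Nick's share:
5 x 7 = 35

35


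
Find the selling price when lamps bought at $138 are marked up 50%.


Calculate the markup amount:
50% of $138 = $69
Add to cost:
$138 + $69 = $207

$207


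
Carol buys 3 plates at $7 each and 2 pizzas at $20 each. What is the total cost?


Cost of plates:
3 x $7 = $21
Cost of pizzas:
2 x $20 = $40
Add both:
$21 + $40 = $61

$61


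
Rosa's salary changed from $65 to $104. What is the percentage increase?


Find the absolute change:
|104 - 65| = 39
Divide by original and multiply by 100:
39 / 65 x 100 = 60%

60%


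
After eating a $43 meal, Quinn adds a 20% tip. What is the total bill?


Calculate the tip:
20% of $43 = $8.60
Add tip to meal cost:
$43 + $8.60 = $51.60

$51.60


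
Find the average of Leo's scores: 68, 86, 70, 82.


Add the scores:
68 + 86 + 70 + 82 = 306
Divide by the number of tests:
306 / 4 = 76.5

76.5


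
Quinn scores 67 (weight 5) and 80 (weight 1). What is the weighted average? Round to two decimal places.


Weighted sum:
5 x 67 + 1 x 80 = 415
Total weight:
5 + 1 = 6
Weighted average:
415 / 6 = 69.1666... ≈ 69.17

69.17


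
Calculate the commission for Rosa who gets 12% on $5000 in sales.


Convert rate to decimal:
12% = 0.12
Multiply by sales:
$5000 x 0.12 = $600

$600


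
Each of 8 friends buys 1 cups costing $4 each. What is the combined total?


Cost per person:
1 x $4 = $4
Group total:
8 x $4 = $32

$32


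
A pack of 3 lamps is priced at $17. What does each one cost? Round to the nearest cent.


Total cost: $17
Number of items: 3
Unit price: $17 / 3 = $5.6666... ≈ $5.67

$5.67


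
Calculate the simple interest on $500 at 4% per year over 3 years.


Use the formula I = P x R x T / 100
P x R x T = 500 x 4 x 3 = 6000
I = 6000 / 100 = $60

$60


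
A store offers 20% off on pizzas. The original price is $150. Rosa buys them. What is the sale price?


Calculate the discount amount:
20% of $150 = $30
Subtract from original:
$150 - $30 = $120

$120


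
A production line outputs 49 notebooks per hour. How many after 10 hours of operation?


Production rate: 49 notebooks per hour
Time: 10 hours
Total: 49 x 10 = 490 notebooks

490 notebooks


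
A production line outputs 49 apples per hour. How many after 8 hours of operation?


Production rate: 49 apples per hour
Time: 8 hours
Total: 49 x 8 = 392 apples

392 apples


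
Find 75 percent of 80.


Convert percentage to decimal:
75% = 0.75
Multiply:
80 x 0.75 = 60

60


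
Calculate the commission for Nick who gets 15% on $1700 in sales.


Convert rate to decimal:
15% = 0.15
Multiply by sales:
$1700 x 0.15 = $255

$255


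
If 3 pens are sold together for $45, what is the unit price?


Total cost: $45
Number of items: 3
Unit price: $45 / 3 = $15

$15


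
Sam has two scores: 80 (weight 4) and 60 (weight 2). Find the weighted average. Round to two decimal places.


Weighted sum:
4 x 80 + 2 x 60 = 440
Total weight:
4 + 2 = 6
Weighted average:
440 / 6 = 73.3333... ≈ 73.33

73.33


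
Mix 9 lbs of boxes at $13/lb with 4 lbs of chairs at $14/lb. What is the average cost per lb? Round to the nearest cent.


Cost of boxes:
9 x $13 = $117
Cost of chairs:
4 x $14 = $56
Total cost: $117 + $56 = $173
Total weight: 13 lbs
Average: $173 / 13 = $13.3076... ≈ $13.31/lb

$13.31/lb


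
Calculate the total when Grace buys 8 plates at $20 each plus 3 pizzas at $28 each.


Cost of plates:
8 x $20 = $160
Cost of pizzas:
3 x $28 = $84
Add both:
$160 + $84 = $244

$244


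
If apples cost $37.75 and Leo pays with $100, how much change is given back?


Start with the amount paid:
$100
Subtract the price:
$100 - $37.75 = $62.25

$62.25


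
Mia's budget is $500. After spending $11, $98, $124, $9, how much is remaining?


Add up expenses:
$11 + $98 + $124 + $9 = $242
Subtract from budget:
$500 - $242 = $258

$258


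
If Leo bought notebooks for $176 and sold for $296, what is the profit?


Selling price = $296
Cost price = $176
Profit = selling price - cost price:
Profit = $296 - $176 = $120

$120


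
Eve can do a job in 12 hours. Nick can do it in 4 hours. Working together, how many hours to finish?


Eve's rate: 1/12 of the job per hour
Nick's rate: 1/4 of the job per hour
Combined rate: 1/12 + 1/4 = 1/3 per hour
Time = 1 / (1/3) = 3 hours

3 hours


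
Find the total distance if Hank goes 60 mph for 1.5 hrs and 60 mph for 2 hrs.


Leg 1 distance:
60 x 1.5 = 90 miles
Leg 2 distance:
60 x 2 = 120 miles
Total distance:
90 + 120 = 210 miles

210 miles


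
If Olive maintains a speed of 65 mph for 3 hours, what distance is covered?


Use the formula: distance = speed x time
Speed = 65 mph, Time = 3 hours
65 x 3 = 195 miles

195 miles


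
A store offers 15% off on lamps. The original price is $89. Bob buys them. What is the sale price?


Calculate the discount amount:
15% of $89 = $13.35
Subtract from original:
$89 - $13.35 = $75.65

$75.65


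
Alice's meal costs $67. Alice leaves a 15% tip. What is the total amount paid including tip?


Calculate the tip:
15% of $67 = $10.05
Add tip to meal cost:
$67 + $10.05 = $77.05

$77.05


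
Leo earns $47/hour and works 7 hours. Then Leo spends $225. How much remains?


Calculate earnings:
7 x $47 = $329
Subtract spending:
$329 - $225 = $104

$104


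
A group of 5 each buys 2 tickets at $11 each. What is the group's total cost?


Cost per person:
2 x $11 = $22
Group total:
5 x $22 = $110

$110


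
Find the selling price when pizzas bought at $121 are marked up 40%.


Calculate the markup amount:
40% of $121 = $48.40
Add to cost:
$121 + $48.40 = $169.40

$169.40


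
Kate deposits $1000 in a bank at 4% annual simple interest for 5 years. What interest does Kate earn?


Use the formula I = P x R x T / 100
P x R x T = 1000 x 4 x 5 = 20000
I = 20000 / 100 = $200

$200


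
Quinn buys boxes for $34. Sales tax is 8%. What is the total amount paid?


Calculate the tax:
8% of $34 = $2.72
Add tax to price:
$34 + $2.72 = $36.72

$36.72


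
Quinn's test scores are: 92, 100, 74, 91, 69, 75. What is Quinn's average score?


Add the scores:
92 + 100 + 74 + 91 + 69 + 75 = 501
Divide by the number of tests:
501 / 6 = 83.5

83.5


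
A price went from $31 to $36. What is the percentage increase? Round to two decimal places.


Find the absolute change:
|36 - 31| = 5
Divide by original and multiply by 100:
5 / 31 x 100 = 16.1290...% ≈ 16.13%

16.13%


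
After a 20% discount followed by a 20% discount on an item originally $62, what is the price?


First discount:
20% of $62 = $12.40
Price after first discount:
$62 - $12.40 = $49.60
Second discount:
20% of $49.60 = $9.92
Final price:
$49.60 - $9.92 = $39.68

$39.68


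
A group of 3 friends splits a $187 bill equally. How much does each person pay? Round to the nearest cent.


Total bill: $187
Number of people: 3
Each pays: $187 / 3 = $62.3333... ≈ $62.33

$62.33


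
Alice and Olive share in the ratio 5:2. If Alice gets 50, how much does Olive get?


Find the multiplier:
50 / 5 = 10
Apply to Olive's share:
2 x 10 = 20

20


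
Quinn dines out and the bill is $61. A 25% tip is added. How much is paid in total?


Calculate the tip:
25% of $61 = $15.25
Add tip to meal cost:
$61 + $15.25 = $76.25

$76.25


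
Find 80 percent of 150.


Convert percentage to decimal:
80% = 0.8
Multiply:
150 x 0.8 = 120

120


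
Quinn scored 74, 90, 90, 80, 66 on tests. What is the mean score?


Add the scores:
74 + 90 + 90 + 80 + 66 = 400
Divide by the number of tests:
400 / 5 = 80

80


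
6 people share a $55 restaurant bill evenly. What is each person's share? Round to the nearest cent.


Total bill: $55
Number of people: 6
Each pays: $55 / 6 = $9.1666... ≈ $9.17

$9.17


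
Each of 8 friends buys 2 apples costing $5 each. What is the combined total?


Cost per person:
2 x $5 = $10
Group total:
8 x $10 = $80

$80


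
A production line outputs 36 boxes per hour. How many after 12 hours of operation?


Production rate: 36 boxes per hour
Time: 12 hours
Total: 36 x 12 = 432 boxes

432 boxes


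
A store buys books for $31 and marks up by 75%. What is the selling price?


Calculate the markup amount:
75% of $31 = $23.25
Add to cost:
$31 + $23.25 = $54.25

$54.25


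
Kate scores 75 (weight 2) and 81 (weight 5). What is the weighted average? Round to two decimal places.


Weighted sum:
2 x 75 + 5 x 81 = 555
Total weight:
2 + 5 = 7
Weighted average:
555 / 7 = 79.2857... ≈ 79.29

79.29


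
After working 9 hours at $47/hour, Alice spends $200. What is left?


Calculate earnings:
9 x $47 = $423
Subtract spending:
$423 - $200 = $223

$223


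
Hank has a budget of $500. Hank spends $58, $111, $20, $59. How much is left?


Add up expenses:
$58 + $111 + $20 + $59 = $248
Subtract from budget:
$500 - $248 = $252

$252


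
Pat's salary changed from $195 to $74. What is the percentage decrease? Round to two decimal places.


Find the absolute change:
|74 - 195| = 121
Divide by original and multiply by 100:
121 / 195 x 100 = 62.0512...% ≈ 62.05%

62.05%


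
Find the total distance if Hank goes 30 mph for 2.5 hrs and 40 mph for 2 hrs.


Leg 1 distance:
30 x 2.5 = 75 miles
Leg 2 distance:
40 x 2 = 80 miles
Total distance:
75 + 80 = 155 miles

155 miles


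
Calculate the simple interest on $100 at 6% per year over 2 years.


Use the formula I = P x R x T / 100
P x R x T = 100 x 6 x 2 = 1200
I = 1200 / 100 = $12

$12


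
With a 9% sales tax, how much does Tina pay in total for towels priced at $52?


Calculate the tax:
9% of $52 = $4.68
Add tax to price:
$52 + $4.68 = $56.68

$56.68


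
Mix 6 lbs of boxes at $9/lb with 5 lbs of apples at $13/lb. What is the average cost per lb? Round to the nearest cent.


Cost of boxes:
6 x $9 = $54
Cost of apples:
5 x $13 = $65
Total cost: $54 + $65 = $119
Total weight: 11 lbs
Average: $119 / 11 = $10.8181... ≈ $10.82/lb

$10.82/lb


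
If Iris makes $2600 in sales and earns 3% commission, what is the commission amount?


Convert rate to decimal:
3% = 0.03
Multiply by sales:
$2600 x 0.03 = $78

$78


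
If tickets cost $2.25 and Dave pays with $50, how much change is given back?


Start with the amount paid:
$50
Subtract the price:
$50 - $2.25 = $47.75

$47.75


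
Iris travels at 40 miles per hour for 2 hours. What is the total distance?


Use the formula: distance = speed x time
Speed = 40 mph, Time = 2 hours
40 x 2 = 80 miles

80 miles


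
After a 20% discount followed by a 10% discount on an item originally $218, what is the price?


First discount:
20% of $218 = $43.60
Price after first discount:
$218 - $43.60 = $174.40
Second discount:
10% of $174.40 = $17.44
Final price:
$174.40 - $17.44 = $156.96

$156.96


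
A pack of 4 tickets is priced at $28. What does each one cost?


Total cost: $28
Number of items: 4
Unit price: $28 / 4 = $7

$7


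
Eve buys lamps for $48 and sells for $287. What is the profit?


Selling price = $287
Cost price = $48
Profit = selling price - cost price:
Profit = $287 - $48 = $239

$239


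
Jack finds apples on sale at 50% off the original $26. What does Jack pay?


Calculate the discount amount:
50% of $26 = $13
Subtract from original:
$26 - $13 = $13

$13


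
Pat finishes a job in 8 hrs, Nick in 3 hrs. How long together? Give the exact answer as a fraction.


Pat's rate: 1/8 of the job per hour
Nick's rate: 1/3 of the job per hour
Combined rate: 1/8 + 1/3 = 11/24 per hour
Time = 1 / (11/24) = 24/11 hours (≈ 2.18 hours)

24/11 hours


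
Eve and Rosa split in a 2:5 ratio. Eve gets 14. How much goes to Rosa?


Find the multiplier:
14 / 2 = 7
Apply to Rosa's share:
5 x 7 = 35

35


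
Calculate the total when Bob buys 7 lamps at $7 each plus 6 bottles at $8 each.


Cost of lamps:
7 x $7 = $49
Cost of bottles:
6 x $8 = $48
Add both:
$49 + $48 = $97

$97


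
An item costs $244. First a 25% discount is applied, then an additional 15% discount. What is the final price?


First discount:
25% of $244 = $61
Price after first discount:
$244 - $61 = $183
Second discount:
15% of $183 = $27.45
Final price:
$183 - $27.45 = $155.55

$155.55


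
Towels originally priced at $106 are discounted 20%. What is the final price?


Calculate the discount amount:
20% of $106 = $21.20
Subtract from original:
$106 - $21.20 = $84.80

$84.80


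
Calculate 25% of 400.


Convert percentage to decimal:
25% = 0.25
Multiply:
400 x 0.25 = 100

100


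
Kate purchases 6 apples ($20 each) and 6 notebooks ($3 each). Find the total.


Cost of apples:
6 x $20 = $120
Cost of notebooks:
6 x $3 = $18
Add both:
$120 + $18 = $138

$138


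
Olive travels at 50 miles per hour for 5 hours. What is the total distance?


Use the formula: distance = speed x time
Speed = 50 mph, Time = 5 hours
50 x 5 = 250 miles

250 miles


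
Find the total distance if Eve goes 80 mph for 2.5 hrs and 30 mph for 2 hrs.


Leg 1 distance:
80 x 2.5 = 200 miles
Leg 2 distance:
30 x 2 = 60 miles
Total distance:
200 + 60 = 260 miles

260 miles


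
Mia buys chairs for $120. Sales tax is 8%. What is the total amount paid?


Calculate the tax:
8% of $120 = $9.60
Add tax to price:
$120 + $9.60 = $129.60

$129.60


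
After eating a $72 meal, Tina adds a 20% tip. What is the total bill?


Calculate the tip:
20% of $72 = $14.40
Add tip to meal cost:
$72 + $14.40 = $86.40

$86.40


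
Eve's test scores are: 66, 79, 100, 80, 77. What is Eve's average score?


Add the scores:
66 + 79 + 100 + 80 + 77 = 402
Divide by the number of tests:
402 / 5 = 80.4

80.4


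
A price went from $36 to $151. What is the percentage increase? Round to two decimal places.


Find the absolute change:
|151 - 36| = 115
Divide by original and multiply by 100:
115 / 36 x 100 = 319.4444...% ≈ 319.44%

319.44%


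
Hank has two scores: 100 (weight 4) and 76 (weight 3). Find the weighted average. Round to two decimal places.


Weighted sum:
4 x 100 + 3 x 76 = 628
Total weight:
4 + 3 = 7
Weighted average:
628 / 7 = 89.7142... ≈ 89.71

89.71


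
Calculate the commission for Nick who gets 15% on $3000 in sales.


Convert rate to decimal:
15% = 0.15
Multiply by sales:
$3000 x 0.15 = $450

$450


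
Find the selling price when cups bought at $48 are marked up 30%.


Calculate the markup amount:
30% of $48 = $14.40
Add to cost:
$48 + $14.40 = $62.40

$62.40


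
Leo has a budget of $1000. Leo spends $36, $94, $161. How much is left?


Add up expenses:
$36 + $94 + $161 = $291
Subtract from budget:
$1000 - $291 = $709

$709


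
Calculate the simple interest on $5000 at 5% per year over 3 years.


Use the formula I = P x R x T / 100
P x R x T = 5000 x 5 x 3 = 75000
I = 75000 / 100 = $750

$750


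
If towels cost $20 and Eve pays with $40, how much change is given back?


Start with the amount paid:
$40
Subtract the price:
$40 - $20 = $20

$20


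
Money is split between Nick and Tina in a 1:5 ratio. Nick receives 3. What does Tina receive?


Find the multiplier:
3 / 1 = 3
Apply to Tina's share:
5 x 3 = 15

15


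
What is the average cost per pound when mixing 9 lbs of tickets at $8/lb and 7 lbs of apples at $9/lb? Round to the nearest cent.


Cost of tickets:
9 x $8 = $72
Cost of apples:
7 x $9 = $63
Total cost: $72 + $63 = $135
Total weight: 16 lbs
Average: $135 / 16 = $8.4375 ≈ $8.44/lb

$8.44/lb


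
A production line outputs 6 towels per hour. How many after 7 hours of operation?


Production rate: 6 towels per hour
Time: 7 hours
Total: 6 x 7 = 42 towels

42 towels


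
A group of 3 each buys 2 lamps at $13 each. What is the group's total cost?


Cost per person:
2 x $13 = $26
Group total:
3 x $26 = $78

$78


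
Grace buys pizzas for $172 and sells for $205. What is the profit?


Selling price = $205
Cost price = $172
Profit = selling price - cost price:
Profit = $205 - $172 = $33

$33


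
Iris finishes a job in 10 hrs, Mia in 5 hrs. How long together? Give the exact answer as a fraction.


Iris's rate: 1/10 of the job per hour
Mia's rate: 1/5 of the job per hour
Combined rate: 1/10 + 1/5 = 3/10 per hour
Time = 1 / (3/10) = 10/3 hours (≈ 3.33 hours)

10/3 hours


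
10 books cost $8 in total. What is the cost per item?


Total cost: $8
Number of items: 10
Unit price: $8 / 10 = $0.80

$0.80
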